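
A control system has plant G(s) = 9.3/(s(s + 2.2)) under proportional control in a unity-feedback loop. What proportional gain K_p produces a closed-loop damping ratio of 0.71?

Closed-loop characteristic equation: s² + 2.2s + K_p·9.3 = 0.
So ω_n = √(9.3K_p) and 2ζω_n = 2.2, giving ζ = 2.2/(2√(9.3K_p)).
Setting ζ = 0.71: √(9.3K_p) = 2.2/(2·0.71) = 1.549, so K_p = 2.4/9.3 = 0.258.

K_p = 0.258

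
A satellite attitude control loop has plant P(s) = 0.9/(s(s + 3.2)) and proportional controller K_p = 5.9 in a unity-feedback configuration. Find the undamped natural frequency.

1 + K_p·P(s) = 0 gives s² + 3.2s + 5.31 = 0.
Matching s² + 2ζω_n s + ω_n²: ω_n = √5.31 = 2.304 rad/s and 2ζω_n = 3.2, so ζ = 3.2/(2·2.304) = 0.694.

ω_n = 2.3 rad/s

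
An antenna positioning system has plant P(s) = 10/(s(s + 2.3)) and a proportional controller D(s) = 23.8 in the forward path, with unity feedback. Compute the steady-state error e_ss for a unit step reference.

0

The open loop D(s)P(s) has a pole at the origin (type 1), so the static position error constant is infinite and e_ss = 1/(1+∞) = 0.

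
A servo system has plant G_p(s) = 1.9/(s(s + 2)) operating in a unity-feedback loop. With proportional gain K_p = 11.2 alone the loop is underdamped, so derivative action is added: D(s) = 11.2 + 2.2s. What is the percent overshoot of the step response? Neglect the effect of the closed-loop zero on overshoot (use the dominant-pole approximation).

Forward path: (11.2 + 2.2s)·1.9/(s(s+2)). The closed-loop characteristic equation is s² + (2 + 1.9·2.2)s + 1.9·11.2 = 0.
That is s² + 6.18s + 21.28 = 0, so ω_n = 4.613 rad/s and ζ = 6.18/(2·4.613) = 0.6698.
%OS = 100·exp(−πζ/√(1−ζ²)) = 5.88%.

5.88%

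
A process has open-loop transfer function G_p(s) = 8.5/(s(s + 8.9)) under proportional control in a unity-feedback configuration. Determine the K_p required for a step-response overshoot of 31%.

K_p = 19.1

From %OS = 100·exp(−πζ/√(1−ζ²)) = 31%, ζ = −ln(0.31)/√(π²+ln²(0.31)) = 0.3493.
Characteristic equation s² + 8.9s + 8.5K_p = 0 gives ζ = 8.9/(2√(8.5K_p)).
Setting ζ = 0.3493: √(8.5K_p) = 8.9/(2·0.3493) = 12.74, so K_p = 162.3/8.5 = 19.1.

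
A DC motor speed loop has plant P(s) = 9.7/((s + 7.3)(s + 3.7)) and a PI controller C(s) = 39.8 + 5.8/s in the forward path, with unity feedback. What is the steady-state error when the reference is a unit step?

The open loop C(s)P(s) has a pole at the origin (type 1), so the static position error constant is infinite and e_ss = 1/(1+∞) = 0.

0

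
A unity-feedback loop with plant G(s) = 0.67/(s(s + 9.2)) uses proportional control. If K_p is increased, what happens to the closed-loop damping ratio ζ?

ζ = 9.2/(2√(0.67K_p)); increasing K_p raises the denominator, so ζ falls.

decrease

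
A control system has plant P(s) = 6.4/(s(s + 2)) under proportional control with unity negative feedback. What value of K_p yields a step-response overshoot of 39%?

K_p = 1.9

From %OS = 100·exp(−πζ/√(1−ζ²)) = 39%, ζ = −ln(0.39)/√(π²+ln²(0.39)) = 0.2871.
Characteristic equation s² + 2s + 6.4K_p = 0 gives ζ = 2/(2√(6.4K_p)).
Setting ζ = 0.2871: √(6.4K_p) = 2/(2·0.2871) = 3.483, so K_p = 12.13/6.4 = 1.9.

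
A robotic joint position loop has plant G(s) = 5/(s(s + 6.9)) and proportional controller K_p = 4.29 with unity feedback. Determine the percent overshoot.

The closed-loop denominator s² + 6.9s + 21.45 gives ω_n = √21.45 = 4.631 and ζ = 6.9/(2ω_n) = 0.7449.
%OS = 100·exp(−πζ/√(1−ζ²)) = 100·exp(−π·0.7449/√0.4451) = 3%.

3%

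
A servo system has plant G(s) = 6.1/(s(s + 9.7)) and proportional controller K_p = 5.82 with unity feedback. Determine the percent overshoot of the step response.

Closed-loop characteristic equation: s² + 9.7s + 35.5 = 0, so ω_n = 5.958 rad/s and ζ = 9.7/(2·5.958) = 0.814.
%OS = 100·exp(−πζ/√(1−ζ²)) = 100·exp(−π·0.814/√0.3374) = 1.23%.

1.23%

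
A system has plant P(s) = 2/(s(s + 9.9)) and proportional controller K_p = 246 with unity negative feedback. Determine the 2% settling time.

From 1 + K_pP(s) = 0: s² + 9.9s + 492 = 0 ⇒ ω_n = 22.18, ζ = 0.2232.
2% settling time T_s ≈ 4/(ζω_n) = 4/4.95 = 0.808 s.

T_s ≈ 0.808 s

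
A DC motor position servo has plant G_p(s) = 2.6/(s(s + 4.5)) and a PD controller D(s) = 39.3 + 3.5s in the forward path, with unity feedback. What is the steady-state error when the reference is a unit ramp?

0.044

The loop has one pole at the origin (type 1). Velocity error constant K_v = lim_{s→0} s·D(s)G_p(s) = 39.3·2.6/4.5 = 22.71.
Steady-state error to a unit ramp: e_ss = 1/K_v = 0.044.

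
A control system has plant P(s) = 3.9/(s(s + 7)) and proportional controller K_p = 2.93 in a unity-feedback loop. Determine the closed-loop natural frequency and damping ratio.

ω_n = 3.38 rad/s, ζ = 1.04

With unity feedback the closed-loop characteristic equation is s² + 7s + 2.93·3.9 = s² + 7s + 11.43 = 0.
Matching s² + 2ζω_n s + ω_n²: ω_n = √11.43 = 3.38 rad/s and 2ζω_n = 7, so ζ = 7/(2·3.38) = 1.04.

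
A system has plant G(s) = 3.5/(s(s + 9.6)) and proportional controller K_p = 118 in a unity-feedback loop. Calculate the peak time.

T_p = 0.159 s

The closed-loop denominator s² + 9.6s + 413 gives ω_n = √413 = 20.32 and ζ = 9.6/(2ω_n) = 0.2362.
Damped frequency ω_d = ω_n√(1−ζ²) = 19.75 rad/s, so peak time T_p = π/ω_d = 0.159 s.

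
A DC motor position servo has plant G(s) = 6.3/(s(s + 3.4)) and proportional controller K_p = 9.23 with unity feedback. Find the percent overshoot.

48.8%

From 1 + K_pG(s) = 0: s² + 3.4s + 58.15 = 0 ⇒ ω_n = 7.626, ζ = 0.2229.
%OS = 100·exp(−πζ/√(1−ζ²)) = 100·exp(−π·0.2229/√0.9503) = 48.8%.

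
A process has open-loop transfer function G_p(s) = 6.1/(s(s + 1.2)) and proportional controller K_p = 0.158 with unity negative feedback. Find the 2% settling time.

T_s ≈ 6.67 s

The closed-loop denominator s² + 1.2s + 0.9638 gives ω_n = √0.9638 = 0.9817 and ζ = 1.2/(2ω_n) = 0.6112.
2% settling time T_s ≈ 4/(ζω_n) = 4/0.6 = 6.67 s.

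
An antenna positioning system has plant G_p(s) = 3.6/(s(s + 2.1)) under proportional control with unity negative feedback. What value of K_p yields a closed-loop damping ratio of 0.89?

K_p = 0.387

Closed-loop characteristic equation: s² + 2.1s + K_p·3.6 = 0.
So ω_n = √(3.6K_p) and 2ζω_n = 2.1, giving ζ = 2.1/(2√(3.6K_p)).
Setting ζ = 0.89: √(3.6K_p) = 2.1/(2·0.89) = 1.18, so K_p = 1.392/3.6 = 0.387.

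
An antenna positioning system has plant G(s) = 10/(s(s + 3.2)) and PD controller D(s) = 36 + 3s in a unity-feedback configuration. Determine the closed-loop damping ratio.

Forward path: (36 + 3s)·10/(s(s+3.2)). The closed-loop characteristic equation is s² + (3.2 + 10·3)s + 10·36 = 0.
That is s² + 33.2s + 360 = 0, so ω_n = 18.97 rad/s and ζ = 33.2/(2·18.97) = 0.8749.

ζ = 0.875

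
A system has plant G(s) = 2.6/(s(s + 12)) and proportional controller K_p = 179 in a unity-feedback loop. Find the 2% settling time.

T_s ≈ 0.667 s

From 1 + K_pG(s) = 0: s² + 12s + 465.4 = 0 ⇒ ω_n = 21.57, ζ = 0.2781.
2% settling time T_s ≈ 4/(ζω_n) = 4/6 = 0.667 s.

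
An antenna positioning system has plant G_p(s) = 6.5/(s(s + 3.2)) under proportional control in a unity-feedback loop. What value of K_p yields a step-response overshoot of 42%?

K_p = 5.56

From %OS = 100·exp(−πζ/√(1−ζ²)) = 42%, ζ = −ln(0.42)/√(π²+ln²(0.42)) = 0.2662.
Characteristic equation s² + 3.2s + 6.5K_p = 0 gives ζ = 3.2/(2√(6.5K_p)).
Setting ζ = 0.2662: √(6.5K_p) = 3.2/(2·0.2662) = 6.011, so K_p = 36.13/6.5 = 5.56.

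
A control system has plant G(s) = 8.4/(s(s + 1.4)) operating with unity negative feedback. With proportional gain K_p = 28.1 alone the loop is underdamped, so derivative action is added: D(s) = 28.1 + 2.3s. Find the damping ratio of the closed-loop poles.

Forward path: (28.1 + 2.3s)·8.4/(s(s+1.4)). The closed-loop characteristic equation is s² + (1.4 + 8.4·2.3)s + 8.4·28.1 = 0.
That is s² + 20.72s + 236 = 0, so ω_n = 15.36 rad/s and ζ = 20.72/(2·15.36) = 0.6743.

ζ = 0.674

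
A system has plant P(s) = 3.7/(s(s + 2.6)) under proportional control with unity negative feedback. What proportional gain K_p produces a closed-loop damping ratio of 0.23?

K_p = 8.63

Closed-loop characteristic equation: s² + 2.6s + K_p·3.7 = 0.
So ω_n = √(3.7K_p) and 2ζω_n = 2.6, giving ζ = 2.6/(2√(3.7K_p)).
Setting ζ = 0.23: √(3.7K_p) = 2.6/(2·0.23) = 5.652, so K_p = 31.95/3.7 = 8.63.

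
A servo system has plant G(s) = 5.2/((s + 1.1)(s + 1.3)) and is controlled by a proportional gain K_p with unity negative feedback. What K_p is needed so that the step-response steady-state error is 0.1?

K_p = 2.48

For a type-0 loop with proportional control, e_ss = 1/(1 + K_p·G(0)).
G(0) = 3.636. Require 1/(1 + K_p·3.636) = 0.1, so 1 + 3.636·K_p = 10.
K_p = (10 − 1)/3.636 = 2.48.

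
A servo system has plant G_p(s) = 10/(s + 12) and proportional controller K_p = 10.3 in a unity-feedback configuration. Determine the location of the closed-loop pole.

Closed-loop transfer function: T(s) = K_p·G_p(s)/(1 + K_p·G_p(s)) = 103/(s + 12 + 103) = 103/(s + 115).
The closed-loop pole is at s = −115.

s = -115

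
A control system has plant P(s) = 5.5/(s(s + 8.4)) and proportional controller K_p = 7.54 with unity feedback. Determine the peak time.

T_p = 0.644 s

From 1 + K_pP(s) = 0: s² + 8.4s + 41.47 = 0 ⇒ ω_n = 6.44, ζ = 0.6522.
Damped frequency ω_d = ω_n√(1−ζ²) = 4.882 rad/s, so peak time T_p = π/ω_d = 0.644 s.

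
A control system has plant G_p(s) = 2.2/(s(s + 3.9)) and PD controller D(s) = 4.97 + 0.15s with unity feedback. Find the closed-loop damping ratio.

ζ = 0.64

Forward path: (4.97 + 0.15s)·2.2/(s(s+3.9)). The closed-loop characteristic equation is s² + (3.9 + 2.2·0.15)s + 2.2·4.97 = 0.
That is s² + 4.23s + 10.93 = 0, so ω_n = 3.307 rad/s and ζ = 4.23/(2·3.307) = 0.6396.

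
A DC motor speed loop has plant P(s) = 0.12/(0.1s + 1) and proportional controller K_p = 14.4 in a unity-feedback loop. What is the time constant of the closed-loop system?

τ = 0.0367 s

Closed loop: T(s) = K_p·P/(1+K_p·P) = 1.728/(0.1s + 1 + 1.728), with pole at s = −(1 + 1.728)/0.1 = −27.28.
Closed-loop time constant τ = 1/27.28 = 0.0367 s.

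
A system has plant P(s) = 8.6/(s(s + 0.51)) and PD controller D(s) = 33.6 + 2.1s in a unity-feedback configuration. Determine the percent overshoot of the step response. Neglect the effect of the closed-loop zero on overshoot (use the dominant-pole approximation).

12.9%

Forward path: (33.6 + 2.1s)·8.6/(s(s+0.51)). The closed-loop characteristic equation is s² + (0.51 + 8.6·2.1)s + 8.6·33.6 = 0.
That is s² + 18.57s + 289 = 0, so ω_n = 17 rad/s and ζ = 18.57/(2·17) = 0.5462.
%OS = 100·exp(−πζ/√(1−ζ²)) = 12.9%.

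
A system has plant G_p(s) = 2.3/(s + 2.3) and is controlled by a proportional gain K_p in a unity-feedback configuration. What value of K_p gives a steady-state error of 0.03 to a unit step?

K_p = 32.3

Steady-state error for a unit step on this type-0 loop is 1/(1 + K_p·G_p(0)).
G_p(0) = 1. Require 1/(1 + K_p·1) = 0.03, so 1 + 1·K_p = 33.33.
K_p = (33.33 − 1)/1 = 32.3.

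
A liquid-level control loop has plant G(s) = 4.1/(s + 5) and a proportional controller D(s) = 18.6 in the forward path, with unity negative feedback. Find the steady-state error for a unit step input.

The loop is type 0. Static position error constant K_pos = D(0)·G(0) = 18.6·0.82 = 15.25.
Steady-state error to a unit step: e_ss = 1/(1+K_pos) = 1/16.25 = 0.0615.

0.0615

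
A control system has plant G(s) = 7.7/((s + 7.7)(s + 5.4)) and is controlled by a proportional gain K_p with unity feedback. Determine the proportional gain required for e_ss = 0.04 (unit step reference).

Steady-state error for a unit step on this type-0 loop is 1/(1 + K_p·G(0)).
G(0) = 0.1852. Require 1/(1 + K_p·0.1852) = 0.04, so 1 + 0.1852·K_p = 25.
K_p = (25 − 1)/0.1852 = 130.

K_p = 130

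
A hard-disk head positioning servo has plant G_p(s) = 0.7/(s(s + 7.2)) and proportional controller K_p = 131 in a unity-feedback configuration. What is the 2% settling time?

The closed-loop denominator s² + 7.2s + 91.7 gives ω_n = √91.7 = 9.576 and ζ = 7.2/(2ω_n) = 0.3759.
2% settling time T_s ≈ 4/(ζω_n) = 4/3.6 = 1.11 s.

T_s ≈ 1.11 s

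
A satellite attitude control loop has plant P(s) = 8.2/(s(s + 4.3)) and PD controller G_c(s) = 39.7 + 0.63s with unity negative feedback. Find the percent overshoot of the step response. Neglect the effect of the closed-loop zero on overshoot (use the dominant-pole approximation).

Forward path: (39.7 + 0.63s)·8.2/(s(s+4.3)). The closed-loop characteristic equation is s² + (4.3 + 8.2·0.63)s + 8.2·39.7 = 0.
That is s² + 9.466s + 325.5 = 0, so ω_n = 18.04 rad/s and ζ = 9.466/(2·18.04) = 0.2623.
%OS = 100·exp(−πζ/√(1−ζ²)) = 42.6%.

42.6%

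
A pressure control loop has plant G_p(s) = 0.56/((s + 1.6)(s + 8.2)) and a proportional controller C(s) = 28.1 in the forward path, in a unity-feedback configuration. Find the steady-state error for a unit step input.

0.455

The loop is type 0. Static position error constant K_pos = C(0)·G_p(0) = 28.1·0.04268 = 1.199.
Steady-state error to a unit step: e_ss = 1/(1+K_pos) = 1/2.199 = 0.455.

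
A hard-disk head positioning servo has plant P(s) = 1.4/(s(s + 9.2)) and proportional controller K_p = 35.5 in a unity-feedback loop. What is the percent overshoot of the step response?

Closed-loop characteristic equation: s² + 9.2s + 49.7 = 0, so ω_n = 7.05 rad/s and ζ = 9.2/(2·7.05) = 0.6525.
%OS = 100·exp(−πζ/√(1−ζ²)) = 100·exp(−π·0.6525/√0.5742) = 6.69%.

6.69%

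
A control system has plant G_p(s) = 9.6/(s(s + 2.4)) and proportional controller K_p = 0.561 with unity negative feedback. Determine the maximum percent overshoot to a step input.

15%

Closed-loop characteristic equation: s² + 2.4s + 5.386 = 0, so ω_n = 2.321 rad/s and ζ = 2.4/(2·2.321) = 0.5171.
%OS = 100·exp(−πζ/√(1−ζ²)) = 100·exp(−π·0.5171/√0.7326) = 15%.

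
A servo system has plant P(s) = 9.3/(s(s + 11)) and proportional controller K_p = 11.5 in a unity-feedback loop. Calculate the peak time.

T_p = 0.359 s

From 1 + K_pP(s) = 0: s² + 11s + 107 = 0 ⇒ ω_n = 10.34, ζ = 0.5318.
Damped frequency ω_d = ω_n√(1−ζ²) = 8.758 rad/s, so peak time T_p = π/ω_d = 0.359 s.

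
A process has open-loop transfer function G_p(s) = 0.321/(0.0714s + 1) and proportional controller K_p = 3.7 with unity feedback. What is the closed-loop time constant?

Closed loop: T(s) = K_p·G_p/(1+K_p·G_p) = 1.188/(0.0714s + 1 + 1.188), with pole at s = −(1 + 1.188)/0.0714 = −30.64.
Closed-loop time constant τ = 1/30.64 = 0.0326 s.

τ = 0.0326 s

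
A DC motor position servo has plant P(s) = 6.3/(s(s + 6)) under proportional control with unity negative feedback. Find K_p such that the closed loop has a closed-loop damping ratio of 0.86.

K_p = 1.93

Closed-loop characteristic equation: s² + 6s + K_p·6.3 = 0.
So ω_n = √(6.3K_p) and 2ζω_n = 6, giving ζ = 6/(2√(6.3K_p)).
Setting ζ = 0.86: √(6.3K_p) = 6/(2·0.86) = 3.488, so K_p = 12.17/6.3 = 1.93.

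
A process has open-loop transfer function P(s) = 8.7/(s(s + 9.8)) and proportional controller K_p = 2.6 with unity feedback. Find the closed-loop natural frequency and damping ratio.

ω_n = 4.76 rad/s, ζ = 1.03

1 + K_p·P(s) = 0 gives s² + 9.8s + 22.62 = 0.
So ω_n² = 22.62 ⇒ ω_n = 4.756 rad/s, and ζ = 9.8/(2ω_n) = 1.03.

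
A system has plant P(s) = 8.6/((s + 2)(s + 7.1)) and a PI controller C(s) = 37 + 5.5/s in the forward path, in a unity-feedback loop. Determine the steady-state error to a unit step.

The open loop C(s)P(s) has a pole at the origin (type 1), so the static position error constant is infinite and e_ss = 1/(1+∞) = 0.

0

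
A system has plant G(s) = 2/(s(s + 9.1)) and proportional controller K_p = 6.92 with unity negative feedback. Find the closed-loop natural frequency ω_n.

1 + K_p·G(s) = 0 gives s² + 9.1s + 13.84 = 0.
Matching s² + 2ζω_n s + ω_n²: ω_n = √13.84 = 3.72 rad/s and 2ζω_n = 9.1, so ζ = 9.1/(2·3.72) = 1.22.

ω_n = 3.72 rad/s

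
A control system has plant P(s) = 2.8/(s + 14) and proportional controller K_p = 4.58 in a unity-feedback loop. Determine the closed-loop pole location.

Closed-loop transfer function: T(s) = K_p·P(s)/(1 + K_p·P(s)) = 12.82/(s + 14 + 12.82) = 12.82/(s + 26.82).
The closed-loop pole is at s = −26.82.

s = -26.82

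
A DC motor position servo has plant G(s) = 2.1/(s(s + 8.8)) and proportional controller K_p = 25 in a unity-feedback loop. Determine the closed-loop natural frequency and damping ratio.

1 + K_p·G(s) = 0 gives s² + 8.8s + 52.5 = 0.
So ω_n² = 52.5 ⇒ ω_n = 7.246 rad/s, and ζ = 8.8/(2ω_n) = 0.607.

ω_n = 7.25 rad/s, ζ = 0.607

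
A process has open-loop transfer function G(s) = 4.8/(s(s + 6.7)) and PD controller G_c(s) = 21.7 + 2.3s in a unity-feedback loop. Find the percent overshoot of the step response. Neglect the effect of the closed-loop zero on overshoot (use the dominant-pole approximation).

0.401%

Forward path: (21.7 + 2.3s)·4.8/(s(s+6.7)). The closed-loop characteristic equation is s² + (6.7 + 4.8·2.3)s + 4.8·21.7 = 0.
That is s² + 17.74s + 104.2 = 0, so ω_n = 10.21 rad/s and ζ = 17.74/(2·10.21) = 0.8691.
%OS = 100·exp(−πζ/√(1−ζ²)) = 0.401%.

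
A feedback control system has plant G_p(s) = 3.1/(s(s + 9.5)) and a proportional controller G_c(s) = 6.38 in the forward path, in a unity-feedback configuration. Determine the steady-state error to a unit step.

The open loop G_c(s)G_p(s) has a pole at the origin (type 1), so the static position error constant is infinite and e_ss = 1/(1+∞) = 0.

0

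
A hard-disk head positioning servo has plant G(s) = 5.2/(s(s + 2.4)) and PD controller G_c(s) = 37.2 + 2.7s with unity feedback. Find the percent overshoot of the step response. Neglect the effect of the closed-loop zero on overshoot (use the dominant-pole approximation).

10%

Forward path: (37.2 + 2.7s)·5.2/(s(s+2.4)). The closed-loop characteristic equation is s² + (2.4 + 5.2·2.7)s + 5.2·37.2 = 0.
That is s² + 16.44s + 193.4 = 0, so ω_n = 13.91 rad/s and ζ = 16.44/(2·13.91) = 0.591.
%OS = 100·exp(−πζ/√(1−ζ²)) = 10%.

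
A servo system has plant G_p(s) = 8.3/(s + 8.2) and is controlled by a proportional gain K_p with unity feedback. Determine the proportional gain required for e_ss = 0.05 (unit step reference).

The loop is type 0, so e_ss(step) = 1/(1 + K_pos) with K_pos = K_p·G_p(0).
G_p(0) = 1.012. Require 1/(1 + K_p·1.012) = 0.05, so 1 + 1.012·K_p = 20.
K_p = (20 − 1)/1.012 = 18.8.

K_p = 18.8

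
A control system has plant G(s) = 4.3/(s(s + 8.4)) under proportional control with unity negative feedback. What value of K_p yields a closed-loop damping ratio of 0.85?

Closed-loop characteristic equation: s² + 8.4s + K_p·4.3 = 0.
So ω_n = √(4.3K_p) and 2ζω_n = 8.4, giving ζ = 8.4/(2√(4.3K_p)).
Setting ζ = 0.85: √(4.3K_p) = 8.4/(2·0.85) = 4.941, so K_p = 24.42/4.3 = 5.68.

K_p = 5.68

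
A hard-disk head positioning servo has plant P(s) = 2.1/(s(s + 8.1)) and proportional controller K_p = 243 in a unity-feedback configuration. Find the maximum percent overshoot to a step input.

The closed-loop denominator s² + 8.1s + 510.3 gives ω_n = √510.3 = 22.59 and ζ = 8.1/(2ω_n) = 0.1793.
%OS = 100·exp(−πζ/√(1−ζ²)) = 100·exp(−π·0.1793/√0.9679) = 56.4%.

56.4%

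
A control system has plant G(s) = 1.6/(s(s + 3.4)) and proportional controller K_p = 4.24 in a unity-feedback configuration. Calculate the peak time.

T_p = 1.59 s

From 1 + K_pG(s) = 0: s² + 3.4s + 6.784 = 0 ⇒ ω_n = 2.605, ζ = 0.6527.
Damped frequency ω_d = ω_n√(1−ζ²) = 1.973 rad/s, so peak time T_p = π/ω_d = 1.59 s.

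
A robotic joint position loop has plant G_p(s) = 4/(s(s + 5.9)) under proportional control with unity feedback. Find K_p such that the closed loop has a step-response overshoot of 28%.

K_p = 15.4

From %OS = 100·exp(−πζ/√(1−ζ²)) = 28%, ζ = −ln(0.28)/√(π²+ln²(0.28)) = 0.3755.
Characteristic equation s² + 5.9s + 4K_p = 0 gives ζ = 5.9/(2√(4K_p)).
Setting ζ = 0.3755: √(4K_p) = 5.9/(2·0.3755) = 7.855, so K_p = 61.71/4 = 15.4.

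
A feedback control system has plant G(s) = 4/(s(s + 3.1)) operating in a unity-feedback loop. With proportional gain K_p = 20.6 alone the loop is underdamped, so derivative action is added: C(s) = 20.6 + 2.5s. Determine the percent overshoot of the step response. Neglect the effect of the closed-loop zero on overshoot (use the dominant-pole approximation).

Forward path: (20.6 + 2.5s)·4/(s(s+3.1)). The closed-loop characteristic equation is s² + (3.1 + 4·2.5)s + 4·20.6 = 0.
That is s² + 13.1s + 82.4 = 0, so ω_n = 9.077 rad/s and ζ = 13.1/(2·9.077) = 0.7216.
%OS = 100·exp(−πζ/√(1−ζ²)) = 3.78%.

3.78%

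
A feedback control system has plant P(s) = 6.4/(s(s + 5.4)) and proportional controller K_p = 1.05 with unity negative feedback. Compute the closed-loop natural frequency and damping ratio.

ω_n = 2.59 rad/s, ζ = 1.04

1 + K_p·P(s) = 0 gives s² + 5.4s + 6.72 = 0.
So ω_n² = 6.72 ⇒ ω_n = 2.592 rad/s, and ζ = 5.4/(2ω_n) = 1.04.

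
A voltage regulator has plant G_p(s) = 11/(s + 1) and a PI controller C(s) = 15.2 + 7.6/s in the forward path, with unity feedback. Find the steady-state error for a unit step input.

0

The open loop C(s)G_p(s) has a pole at the origin (type 1), so the static position error constant is infinite and e_ss = 1/(1+∞) = 0.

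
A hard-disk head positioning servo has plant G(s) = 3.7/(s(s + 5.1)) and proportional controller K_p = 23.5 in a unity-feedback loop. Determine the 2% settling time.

The closed-loop denominator s² + 5.1s + 86.95 gives ω_n = √86.95 = 9.325 and ζ = 5.1/(2ω_n) = 0.2735.
2% settling time T_s ≈ 4/(ζω_n) = 4/2.55 = 1.57 s.

T_s ≈ 1.57 s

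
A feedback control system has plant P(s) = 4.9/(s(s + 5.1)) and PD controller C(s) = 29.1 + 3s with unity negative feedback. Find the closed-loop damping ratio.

ζ = 0.829

Forward path: (29.1 + 3s)·4.9/(s(s+5.1)). The closed-loop characteristic equation is s² + (5.1 + 4.9·3)s + 4.9·29.1 = 0.
That is s² + 19.8s + 142.6 = 0, so ω_n = 11.94 rad/s and ζ = 19.8/(2·11.94) = 0.8291.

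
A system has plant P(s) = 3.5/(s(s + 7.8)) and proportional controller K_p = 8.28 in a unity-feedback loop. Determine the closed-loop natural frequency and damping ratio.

The closed-loop denominator is s(s+7.8) + 8.28·3.5 = s² + 7.8s + 28.98.
Matching s² + 2ζω_n s + ω_n²: ω_n = √28.98 = 5.383 rad/s and 2ζω_n = 7.8, so ζ = 7.8/(2·5.383) = 0.724.

ω_n = 5.38 rad/s, ζ = 0.724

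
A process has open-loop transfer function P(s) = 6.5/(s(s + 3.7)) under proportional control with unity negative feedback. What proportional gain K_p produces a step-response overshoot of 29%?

From %OS = 100·exp(−πζ/√(1−ζ²)) = 29%, ζ = −ln(0.29)/√(π²+ln²(0.29)) = 0.3666.
Characteristic equation s² + 3.7s + 6.5K_p = 0 gives ζ = 3.7/(2√(6.5K_p)).
Setting ζ = 0.3666: √(6.5K_p) = 3.7/(2·0.3666) = 5.046, so K_p = 25.47/6.5 = 3.92.

K_p = 3.92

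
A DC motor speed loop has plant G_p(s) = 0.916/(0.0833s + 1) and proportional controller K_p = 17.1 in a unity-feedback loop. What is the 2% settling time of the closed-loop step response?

Closed loop: T(s) = K_p·G_p/(1+K_p·G_p) = 15.66/(0.0833s + 1 + 15.66), with pole at s = −(1 + 15.66)/0.0833 = −200.
τ = 1/200 = 0.004999 s, so 2% settling time ≈ 4τ = 0.02 s.

T_s ≈ 0.02 s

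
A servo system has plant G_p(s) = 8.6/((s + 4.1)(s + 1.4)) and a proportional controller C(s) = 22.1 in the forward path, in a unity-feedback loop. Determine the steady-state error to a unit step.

The loop is type 0. Static position error constant K_pos = C(0)·G_p(0) = 22.1·1.498 = 33.11.
Steady-state error to a unit step: e_ss = 1/(1+K_pos) = 1/34.11 = 0.0293.

0.0293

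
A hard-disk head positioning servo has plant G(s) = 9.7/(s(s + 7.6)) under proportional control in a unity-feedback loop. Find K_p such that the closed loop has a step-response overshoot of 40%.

From %OS = 100·exp(−πζ/√(1−ζ²)) = 40%, ζ = −ln(0.4)/√(π²+ln²(0.4)) = 0.28.
Characteristic equation s² + 7.6s + 9.7K_p = 0 gives ζ = 7.6/(2√(9.7K_p)).
Setting ζ = 0.28: √(9.7K_p) = 7.6/(2·0.28) = 13.57, so K_p = 184.2/9.7 = 19.

K_p = 19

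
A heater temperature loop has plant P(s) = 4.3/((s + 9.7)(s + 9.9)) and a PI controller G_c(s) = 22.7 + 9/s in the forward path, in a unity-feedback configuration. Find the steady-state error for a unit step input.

0

The open loop G_c(s)P(s) has a pole at the origin (type 1), so the static position error constant is infinite and e_ss = 1/(1+∞) = 0.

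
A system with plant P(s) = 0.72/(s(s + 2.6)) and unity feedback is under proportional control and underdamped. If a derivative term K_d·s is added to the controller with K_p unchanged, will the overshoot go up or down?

decrease

The derivative term adds K·K_d to the s-coefficient of the characteristic equation, raising 2ζω_n while ω_n is unchanged; ζ increases, so overshoot decreases.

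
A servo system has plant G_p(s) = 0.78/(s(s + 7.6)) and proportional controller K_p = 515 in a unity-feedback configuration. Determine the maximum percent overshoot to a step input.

Closed-loop characteristic equation: s² + 7.6s + 401.7 = 0, so ω_n = 20.04 rad/s and ζ = 7.6/(2·20.04) = 0.1896.
%OS = 100·exp(−πζ/√(1−ζ²)) = 100·exp(−π·0.1896/√0.9641) = 54.5%.

54.5%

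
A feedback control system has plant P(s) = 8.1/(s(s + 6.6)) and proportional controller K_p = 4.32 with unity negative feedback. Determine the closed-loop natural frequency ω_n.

With unity feedback the closed-loop characteristic equation is s² + 6.6s + 4.32·8.1 = s² + 6.6s + 34.99 = 0.
So ω_n² = 34.99 ⇒ ω_n = 5.915 rad/s, and ζ = 6.6/(2ω_n) = 0.558.

ω_n = 5.92 rad/s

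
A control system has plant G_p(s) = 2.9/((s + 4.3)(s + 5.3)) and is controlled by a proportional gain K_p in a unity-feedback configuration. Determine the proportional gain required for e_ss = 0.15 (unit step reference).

For a type-0 loop with proportional control, e_ss = 1/(1 + K_p·G_p(0)).
G_p(0) = 0.1272. Require 1/(1 + K_p·0.1272) = 0.15, so 1 + 0.1272·K_p = 6.667.
K_p = (6.667 − 1)/0.1272 = 44.5.

K_p = 44.5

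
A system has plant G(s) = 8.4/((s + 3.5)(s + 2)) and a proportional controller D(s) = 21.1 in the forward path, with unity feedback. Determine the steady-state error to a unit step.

0.038

The loop is type 0. Static position error constant K_pos = D(0)·G(0) = 21.1·1.2 = 25.32.
Steady-state error to a unit step: e_ss = 1/(1+K_pos) = 1/26.32 = 0.038.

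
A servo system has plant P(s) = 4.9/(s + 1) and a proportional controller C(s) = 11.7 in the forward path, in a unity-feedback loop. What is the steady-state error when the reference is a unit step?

The loop is type 0. Static position error constant K_pos = C(0)·P(0) = 11.7·4.9 = 57.33.
Steady-state error to a unit step: e_ss = 1/(1+K_pos) = 1/58.33 = 0.0171.

0.0171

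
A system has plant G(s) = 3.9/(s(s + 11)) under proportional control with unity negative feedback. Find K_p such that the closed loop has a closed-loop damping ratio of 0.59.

Closed-loop characteristic equation: s² + 11s + K_p·3.9 = 0.
So ω_n = √(3.9K_p) and 2ζω_n = 11, giving ζ = 11/(2√(3.9K_p)).
Setting ζ = 0.59: √(3.9K_p) = 11/(2·0.59) = 9.322, so K_p = 86.9/3.9 = 22.3.

K_p = 22.3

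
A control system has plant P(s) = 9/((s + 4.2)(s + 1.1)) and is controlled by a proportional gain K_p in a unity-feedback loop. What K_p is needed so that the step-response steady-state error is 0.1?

K_p = 4.62

For a type-0 loop with proportional control, e_ss = 1/(1 + K_p·P(0)).
P(0) = 1.948. Require 1/(1 + K_p·1.948) = 0.1, so 1 + 1.948·K_p = 10.
K_p = (10 − 1)/1.948 = 4.62.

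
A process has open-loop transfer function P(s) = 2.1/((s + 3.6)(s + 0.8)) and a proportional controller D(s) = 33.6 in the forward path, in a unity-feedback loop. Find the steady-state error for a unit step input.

The loop is type 0. Static position error constant K_pos = D(0)·P(0) = 33.6·0.7292 = 24.5.
Steady-state error to a unit step: e_ss = 1/(1+K_pos) = 1/25.5 = 0.0392.

0.0392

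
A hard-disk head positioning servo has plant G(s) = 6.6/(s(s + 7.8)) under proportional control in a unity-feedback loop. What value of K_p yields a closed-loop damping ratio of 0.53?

Closed-loop characteristic equation: s² + 7.8s + K_p·6.6 = 0.
So ω_n = √(6.6K_p) and 2ζω_n = 7.8, giving ζ = 7.8/(2√(6.6K_p)).
Setting ζ = 0.53: √(6.6K_p) = 7.8/(2·0.53) = 7.358, so K_p = 54.15/6.6 = 8.2.

K_p = 8.2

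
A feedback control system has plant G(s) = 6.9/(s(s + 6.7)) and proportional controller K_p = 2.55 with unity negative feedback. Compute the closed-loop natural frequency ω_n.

The closed-loop denominator is s(s+6.7) + 2.55·6.9 = s² + 6.7s + 17.59.
So ω_n² = 17.59 ⇒ ω_n = 4.195 rad/s, and ζ = 6.7/(2ω_n) = 0.799.

ω_n = 4.19 rad/s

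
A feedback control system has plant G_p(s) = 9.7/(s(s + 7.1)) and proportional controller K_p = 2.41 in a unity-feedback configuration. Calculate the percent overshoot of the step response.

From 1 + K_pG_p(s) = 0: s² + 7.1s + 23.38 = 0 ⇒ ω_n = 4.835, ζ = 0.7342.
%OS = 100·exp(−πζ/√(1−ζ²)) = 100·exp(−π·0.7342/√0.4609) = 3.35%.

3.35%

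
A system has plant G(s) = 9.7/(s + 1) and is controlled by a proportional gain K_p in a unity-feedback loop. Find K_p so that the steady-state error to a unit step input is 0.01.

The loop is type 0, so e_ss(step) = 1/(1 + K_pos) with K_pos = K_p·G(0).
G(0) = 9.7. Require 1/(1 + K_p·9.7) = 0.01, so 1 + 9.7·K_p = 100.
K_p = (100 − 1)/9.7 = 10.2.

K_p = 10.2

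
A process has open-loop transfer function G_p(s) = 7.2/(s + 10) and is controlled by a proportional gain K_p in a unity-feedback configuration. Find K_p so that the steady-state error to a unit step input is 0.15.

For a type-0 loop with proportional control, e_ss = 1/(1 + K_p·G_p(0)).
G_p(0) = 0.72. Require 1/(1 + K_p·0.72) = 0.15, so 1 + 0.72·K_p = 6.667.
K_p = (6.667 − 1)/0.72 = 7.87.

K_p = 7.87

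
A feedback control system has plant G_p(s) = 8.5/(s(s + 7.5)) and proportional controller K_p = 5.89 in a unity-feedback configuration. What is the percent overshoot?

14%

The closed-loop denominator s² + 7.5s + 50.06 gives ω_n = √50.06 = 7.076 and ζ = 7.5/(2ω_n) = 0.53.
%OS = 100·exp(−πζ/√(1−ζ²)) = 100·exp(−π·0.53/√0.7191) = 14%.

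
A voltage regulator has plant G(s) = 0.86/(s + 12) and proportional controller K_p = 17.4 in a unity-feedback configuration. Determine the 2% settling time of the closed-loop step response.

Closed-loop transfer function: T(s) = K_p·G(s)/(1 + K_p·G(s)) = 14.96/(s + 12 + 14.96) = 14.96/(s + 26.96).
Time constant τ = 1/26.96 = 0.03709 s, so the 2% settling time is about 4τ = 0.148 s.

T_s ≈ 0.148 s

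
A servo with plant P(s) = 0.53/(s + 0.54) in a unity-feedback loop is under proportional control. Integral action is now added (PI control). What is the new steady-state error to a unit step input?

The integrator makes K_pos = lim_{s→0} C(s)G(s) infinite, so e_ss = 1/(1+K_pos) = 0.

0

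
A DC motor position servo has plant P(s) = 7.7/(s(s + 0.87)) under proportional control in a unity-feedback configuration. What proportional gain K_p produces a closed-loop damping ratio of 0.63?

Closed-loop characteristic equation: s² + 0.87s + K_p·7.7 = 0.
So ω_n = √(7.7K_p) and 2ζω_n = 0.87, giving ζ = 0.87/(2√(7.7K_p)).
Setting ζ = 0.63: √(7.7K_p) = 0.87/(2·0.63) = 0.6905, so K_p = 0.4768/7.7 = 0.0619.

K_p = 0.0619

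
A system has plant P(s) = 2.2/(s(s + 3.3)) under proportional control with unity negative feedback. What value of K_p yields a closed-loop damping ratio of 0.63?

Closed-loop characteristic equation: s² + 3.3s + K_p·2.2 = 0.
So ω_n = √(2.2K_p) and 2ζω_n = 3.3, giving ζ = 3.3/(2√(2.2K_p)).
Setting ζ = 0.63: √(2.2K_p) = 3.3/(2·0.63) = 2.619, so K_p = 6.859/2.2 = 3.12.

K_p = 3.12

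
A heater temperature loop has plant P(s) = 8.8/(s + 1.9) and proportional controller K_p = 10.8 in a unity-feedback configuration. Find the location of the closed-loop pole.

Closed-loop transfer function: T(s) = K_p·P(s)/(1 + K_p·P(s)) = 95.04/(s + 1.9 + 95.04) = 95.04/(s + 96.94).
The closed-loop pole is at s = −96.94.

s = -96.94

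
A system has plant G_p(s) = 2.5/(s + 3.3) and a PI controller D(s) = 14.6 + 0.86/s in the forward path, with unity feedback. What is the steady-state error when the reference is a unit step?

The open loop D(s)G_p(s) has a pole at the origin (type 1), so the static position error constant is infinite and e_ss = 1/(1+∞) = 0.

0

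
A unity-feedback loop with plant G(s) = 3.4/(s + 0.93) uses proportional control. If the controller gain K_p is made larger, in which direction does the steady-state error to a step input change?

decrease

The position error constant K_pos = K_p·G(0) grows with K_p, and e_ss = 1/(1+K_pos) falls.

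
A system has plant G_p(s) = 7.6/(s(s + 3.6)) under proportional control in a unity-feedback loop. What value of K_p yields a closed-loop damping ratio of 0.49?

Closed-loop characteristic equation: s² + 3.6s + K_p·7.6 = 0.
So ω_n = √(7.6K_p) and 2ζω_n = 3.6, giving ζ = 3.6/(2√(7.6K_p)).
Setting ζ = 0.49: √(7.6K_p) = 3.6/(2·0.49) = 3.673, so K_p = 13.49/7.6 = 1.78.

K_p = 1.78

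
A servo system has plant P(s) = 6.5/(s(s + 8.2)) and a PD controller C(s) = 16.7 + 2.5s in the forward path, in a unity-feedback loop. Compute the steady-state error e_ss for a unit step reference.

0

The open loop C(s)P(s) has a pole at the origin (type 1), so the static position error constant is infinite and e_ss = 1/(1+∞) = 0.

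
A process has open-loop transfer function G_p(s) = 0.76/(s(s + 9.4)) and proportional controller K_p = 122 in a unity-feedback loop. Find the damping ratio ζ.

ζ = 0.488

With unity feedback the closed-loop characteristic equation is s² + 9.4s + 122·0.76 = s² + 9.4s + 92.72 = 0.
So ω_n² = 92.72 ⇒ ω_n = 9.629 rad/s, and ζ = 9.4/(2ω_n) = 0.488.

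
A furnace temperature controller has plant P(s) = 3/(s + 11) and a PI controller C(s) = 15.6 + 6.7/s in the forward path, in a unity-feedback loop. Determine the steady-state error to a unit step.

0

The open loop C(s)P(s) has a pole at the origin (type 1), so the static position error constant is infinite and e_ss = 1/(1+∞) = 0.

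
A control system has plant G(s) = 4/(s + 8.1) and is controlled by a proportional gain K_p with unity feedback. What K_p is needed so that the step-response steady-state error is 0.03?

K_p = 65.5

For a type-0 loop with proportional control, e_ss = 1/(1 + K_p·G(0)).
G(0) = 0.4938. Require 1/(1 + K_p·0.4938) = 0.03, so 1 + 0.4938·K_p = 33.33.
K_p = (33.33 − 1)/0.4938 = 65.5.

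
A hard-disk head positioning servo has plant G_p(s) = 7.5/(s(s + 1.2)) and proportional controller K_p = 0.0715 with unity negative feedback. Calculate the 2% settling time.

Closed-loop characteristic equation: s² + 1.2s + 0.5363 = 0, so ω_n = 0.7323 rad/s and ζ = 1.2/(2·0.7323) = 0.8193.
2% settling time T_s ≈ 4/(ζω_n) = 4/0.6 = 6.67 s.

T_s ≈ 6.67 s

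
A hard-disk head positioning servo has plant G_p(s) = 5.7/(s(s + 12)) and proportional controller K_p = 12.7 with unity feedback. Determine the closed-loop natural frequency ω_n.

1 + K_p·G_p(s) = 0 gives s² + 12s + 72.39 = 0.
Matching s² + 2ζω_n s + ω_n²: ω_n = √72.39 = 8.508 rad/s and 2ζω_n = 12, so ζ = 12/(2·8.508) = 0.705.

ω_n = 8.51 rad/s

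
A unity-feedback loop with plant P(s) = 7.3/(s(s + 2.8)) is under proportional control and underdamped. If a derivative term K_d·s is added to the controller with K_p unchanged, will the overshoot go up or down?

decrease

With PD the characteristic equation becomes s² + (a + K·K_d)s + K·K_p = 0; the damping term grows, ζ rises, overshoot falls.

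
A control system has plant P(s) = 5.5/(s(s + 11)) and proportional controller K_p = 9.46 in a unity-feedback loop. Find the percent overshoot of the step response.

2.47%

The closed-loop denominator s² + 11s + 52.03 gives ω_n = √52.03 = 7.213 and ζ = 11/(2ω_n) = 0.7625.
%OS = 100·exp(−πζ/√(1−ζ²)) = 100·exp(−π·0.7625/√0.4186) = 2.47%.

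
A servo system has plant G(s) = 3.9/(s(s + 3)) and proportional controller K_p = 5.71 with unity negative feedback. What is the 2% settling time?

Closed-loop characteristic equation: s² + 3s + 22.27 = 0, so ω_n = 4.719 rad/s and ζ = 3/(2·4.719) = 0.3179.
2% settling time T_s ≈ 4/(ζω_n) = 4/1.5 = 2.67 s.

T_s ≈ 2.67 s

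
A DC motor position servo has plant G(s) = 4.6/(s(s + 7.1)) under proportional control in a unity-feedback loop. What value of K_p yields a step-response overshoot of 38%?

K_p = 31.6

From %OS = 100·exp(−πζ/√(1−ζ²)) = 38%, ζ = −ln(0.38)/√(π²+ln²(0.38)) = 0.2943.
Characteristic equation s² + 7.1s + 4.6K_p = 0 gives ζ = 7.1/(2√(4.6K_p)).
Setting ζ = 0.2943: √(4.6K_p) = 7.1/(2·0.2943) = 12.06, so K_p = 145.5/4.6 = 31.6.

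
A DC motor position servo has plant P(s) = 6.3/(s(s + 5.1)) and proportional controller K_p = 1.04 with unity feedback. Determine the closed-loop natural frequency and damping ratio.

ω_n = 2.56 rad/s, ζ = 0.996

The closed-loop denominator is s(s+5.1) + 1.04·6.3 = s² + 5.1s + 6.552.
So ω_n² = 6.552 ⇒ ω_n = 2.56 rad/s, and ζ = 5.1/(2ω_n) = 0.996.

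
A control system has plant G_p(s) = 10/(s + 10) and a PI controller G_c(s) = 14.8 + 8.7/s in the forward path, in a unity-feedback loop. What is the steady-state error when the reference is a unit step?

0

The open loop G_c(s)G_p(s) has a pole at the origin (type 1), so the static position error constant is infinite and e_ss = 1/(1+∞) = 0.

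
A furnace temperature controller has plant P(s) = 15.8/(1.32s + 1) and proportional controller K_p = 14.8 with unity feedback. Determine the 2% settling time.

Closed loop: T(s) = K_p·P/(1+K_p·P) = 233.8/(1.32s + 1 + 233.8), with pole at s = −(1 + 233.8)/1.32 = −177.9.
τ = 1/177.9 = 0.005621 s, so 2% settling time ≈ 4τ = 0.0225 s.

T_s ≈ 0.0225 s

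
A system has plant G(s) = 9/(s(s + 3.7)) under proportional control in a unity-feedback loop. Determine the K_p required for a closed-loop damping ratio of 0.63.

Closed-loop characteristic equation: s² + 3.7s + K_p·9 = 0.
So ω_n = √(9K_p) and 2ζω_n = 3.7, giving ζ = 3.7/(2√(9K_p)).
Setting ζ = 0.63: √(9K_p) = 3.7/(2·0.63) = 2.937, so K_p = 8.623/9 = 0.958.

K_p = 0.958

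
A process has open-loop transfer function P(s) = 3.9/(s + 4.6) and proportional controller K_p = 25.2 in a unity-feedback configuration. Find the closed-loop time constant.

τ = 0.00972 s

Closed-loop transfer function: T(s) = K_p·P(s)/(1 + K_p·P(s)) = 98.28/(s + 4.6 + 98.28) = 98.28/(s + 102.9).
Time constant τ = 1/102.9 = 0.00972 s.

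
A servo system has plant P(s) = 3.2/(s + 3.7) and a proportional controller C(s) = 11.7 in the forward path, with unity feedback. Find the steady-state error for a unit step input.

The loop is type 0. Static position error constant K_pos = C(0)·P(0) = 11.7·0.8649 = 10.12.
Steady-state error to a unit step: e_ss = 1/(1+K_pos) = 1/11.12 = 0.0899.

0.0899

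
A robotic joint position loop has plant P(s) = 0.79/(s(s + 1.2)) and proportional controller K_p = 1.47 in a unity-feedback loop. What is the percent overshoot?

12.2%

Closed-loop characteristic equation: s² + 1.2s + 1.161 = 0, so ω_n = 1.078 rad/s and ζ = 1.2/(2·1.078) = 0.5568.
%OS = 100·exp(−πζ/√(1−ζ²)) = 100·exp(−π·0.5568/√0.69) = 12.2%.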